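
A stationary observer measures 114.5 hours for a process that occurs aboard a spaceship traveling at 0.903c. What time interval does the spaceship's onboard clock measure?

Dilated time Δt = 114.5 hours
γ = 1/√(1 - 0.903²) = 2.3275
Δt₀ = Δt/γ = 114.5/2.3275 = 49.19 hours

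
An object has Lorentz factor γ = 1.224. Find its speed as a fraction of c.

From γ = 1/√(1 - v²/c²):
1/γ² = 1/1.224² = 0.6675
v²/c² = 1 - 0.6675 = 0.3325
v/c = √(0.3325) = 0.5766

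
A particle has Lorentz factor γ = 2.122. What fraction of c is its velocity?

From γ = 1/√(1 - v²/c²):
1/γ² = 1/2.122² = 0.2221
v²/c² = 1 - 0.2221 = 0.7779
v/c = √(0.7779) = 0.8820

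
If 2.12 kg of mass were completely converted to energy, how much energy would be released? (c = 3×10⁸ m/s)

Using E = mc²:
c² = (3×10⁸)² = 9×10¹⁶ m²/s²
E = 2.12 × 9×10¹⁶ = 1.908×10¹⁷ J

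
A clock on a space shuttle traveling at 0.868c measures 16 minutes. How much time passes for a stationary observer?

Proper time Δt₀ = 16 minutes
γ = 1/√(1 - 0.868²) = 2.014
Δt = γΔt₀ = 2.014 × 16 = 32.22 minutes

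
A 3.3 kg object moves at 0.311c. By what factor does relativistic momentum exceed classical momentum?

p_rel = γmv, p_class = mv
Ratio = γ = 1/√(1 - 0.311²) = 1.052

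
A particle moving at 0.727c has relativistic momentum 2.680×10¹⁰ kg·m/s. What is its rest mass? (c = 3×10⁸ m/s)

γ = 1/√(1 - 0.727²) = 1.4564
v = 0.727 × 3×10⁸ = 2.181×10⁸ m/s
m = p/(γv) = 2.680×10¹⁰/(1.4564 × 2.181×10⁸) = 84.37 kg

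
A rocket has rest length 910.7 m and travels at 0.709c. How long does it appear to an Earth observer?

Proper length L₀ = 910.7 m
γ = 1/√(1 - 0.709²) = 1.418
L = L₀/γ = 910.7/1.418 = 642.2 m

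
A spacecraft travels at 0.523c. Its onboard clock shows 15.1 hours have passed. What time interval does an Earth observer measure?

Proper time Δt₀ = 15.1 hours
γ = 1/√(1 - 0.523²) = 1.1733
Δt = γΔt₀ = 1.1733 × 15.1 = 17.72 hours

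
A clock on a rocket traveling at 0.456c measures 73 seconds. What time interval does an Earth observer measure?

Proper time Δt₀ = 73 seconds
γ = 1/√(1 - 0.456²) = 1.1236
Δt = γΔt₀ = 1.1236 × 73 = 82.02 seconds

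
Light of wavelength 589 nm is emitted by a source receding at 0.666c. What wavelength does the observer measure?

β = 0.666
Wavelength Doppler factor = √(1.666/0.334) = √(4.988) = 2.233
λ_obs = 589 × 2.233 = 1315 nm (redshift)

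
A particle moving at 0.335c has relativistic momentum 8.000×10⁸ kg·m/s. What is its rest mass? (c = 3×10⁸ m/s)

γ = 1/√(1 - 0.335²) = 1.0613
v = 0.335 × 3×10⁸ = 1.005×10⁸ m/s
m = p/(γv) = 8.000×10⁸/(1.0613 × 1.005×10⁸) = 7.500 kg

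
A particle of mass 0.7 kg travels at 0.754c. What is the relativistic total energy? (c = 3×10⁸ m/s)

γ = 1/√(1 - 0.754²) = 1.5224
mc² = 0.7 × (3×10⁸)² = 6.300×10¹⁶ J
E = γmc² = 1.5224 × 6.300×10¹⁶ = 9.591×10¹⁶ J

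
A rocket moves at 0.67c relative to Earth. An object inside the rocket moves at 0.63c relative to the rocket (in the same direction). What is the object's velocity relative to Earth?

u = (u' + v)/(1 + u'v/c²)
Numerator: 0.63 + 0.67 = 1.3
Denominator: 1 + 0.4221 = 1.4221
u = 1.3/1.4221 = 0.9141c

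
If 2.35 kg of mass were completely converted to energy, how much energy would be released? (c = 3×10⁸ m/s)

Using E = mc²:
c² = (3×10⁸)² = 9×10¹⁶ m²/s²
E = 2.35 × 9×10¹⁶ = 2.115×10¹⁷ J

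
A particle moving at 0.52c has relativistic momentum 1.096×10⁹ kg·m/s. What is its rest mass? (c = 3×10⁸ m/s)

γ = 1/√(1 - 0.52²) = 1.1707
v = 0.52 × 3×10⁸ = 1.560×10⁸ m/s
m = p/(γv) = 1.096×10⁹/(1.1707 × 1.560×10⁸) = 6.001 kg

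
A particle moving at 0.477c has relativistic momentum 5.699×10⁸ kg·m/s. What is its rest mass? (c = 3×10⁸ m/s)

γ = 1/√(1 - 0.477²) = 1.138
v = 0.477 × 3×10⁸ = 1.431×10⁸ m/s
m = p/(γv) = 5.699×10⁸/(1.138 × 1.431×10⁸) = 3.500 kg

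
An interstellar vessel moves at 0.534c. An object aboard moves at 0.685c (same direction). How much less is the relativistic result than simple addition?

Classical: u' + v = 0.685 + 0.534 = 1.219c
Relativistic: u = (0.685 + 0.534)/(1 + 0.36579) = 1.219/1.36579 = 0.8925c
Difference: 1.219 - 0.8925 = 0.3265c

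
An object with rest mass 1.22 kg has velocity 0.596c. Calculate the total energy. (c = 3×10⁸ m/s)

γ = 1/√(1 - 0.596²) = 1.245
mc² = 1.22 × (3×10⁸)² = 1.098×10¹⁷ J
E = γmc² = 1.245 × 1.098×10¹⁷ = 1.367×10¹⁷ J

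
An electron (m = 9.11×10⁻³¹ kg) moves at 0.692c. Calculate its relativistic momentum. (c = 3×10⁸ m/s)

γ = 1/√(1 - 0.692²) = 1.3852
v = 0.692 × 3×10⁸ = 2.076×10⁸ m/s
p = γmv = 1.3852 × 9.11×10⁻³¹ × 2.076×10⁸ = 2.620×10⁻²² kg·m/s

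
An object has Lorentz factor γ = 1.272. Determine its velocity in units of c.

From γ = 1/√(1 - v²/c²):
1/γ² = 1/1.272² = 0.6181
v²/c² = 1 - 0.6181 = 0.3819
v/c = √(0.3819) = 0.6180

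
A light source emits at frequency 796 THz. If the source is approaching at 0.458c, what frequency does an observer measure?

β = v/c = 0.458
(1+β)/(1-β) = 1.458/0.542 = 2.690
Doppler factor = √(2.690) = 1.6401
f_obs = 796 × 1.6401 = 1306 THz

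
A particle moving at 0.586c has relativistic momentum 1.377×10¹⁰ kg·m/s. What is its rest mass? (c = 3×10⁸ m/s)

γ = 1/√(1 - 0.586²) = 1.234
v = 0.586 × 3×10⁸ = 1.758×10⁸ m/s
m = p/(γv) = 1.377×10¹⁰/(1.234 × 1.758×10⁸) = 63.47 kg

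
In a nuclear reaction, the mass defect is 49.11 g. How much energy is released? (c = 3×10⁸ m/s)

Convert mass defect: Δm = 49.11 g = 0.04911 kg
E = Δm·c² = 0.04911 × (3×10⁸)²
= 0.04911 × 9×10¹⁶ = 4.420×10¹⁵ J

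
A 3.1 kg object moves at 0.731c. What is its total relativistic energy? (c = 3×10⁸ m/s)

γ = 1/√(1 - 0.731²) = 1.4655
mc² = 3.1 × (3×10⁸)² = 2.790×10¹⁷ J
E = γmc² = 1.4655 × 2.790×10¹⁷ = 4.089×10¹⁷ J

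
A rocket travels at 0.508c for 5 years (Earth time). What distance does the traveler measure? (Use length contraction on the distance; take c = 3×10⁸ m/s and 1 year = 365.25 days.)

Earth distance: d = v × t = 0.508c × 5 yr = 2.405×10¹⁶ m
γ = 1.161
d' = d/γ = 2.405×10¹⁶/1.161 = 2.071×10¹⁶ m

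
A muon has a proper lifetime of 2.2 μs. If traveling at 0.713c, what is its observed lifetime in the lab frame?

Proper lifetime τ₀ = 2.2 μs
γ = 1/√(1 - 0.713²) = 1.4262
τ = γτ₀ = 1.4262 × 2.2 μs = 3.138 μs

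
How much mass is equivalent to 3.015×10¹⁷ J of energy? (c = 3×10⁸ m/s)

From E = mc², we get m = E/c²
c² = (3×10⁸)² = 9×10¹⁶ m²/s²
m = 3.015×10¹⁷ / 9×10¹⁶ = 3.350 kg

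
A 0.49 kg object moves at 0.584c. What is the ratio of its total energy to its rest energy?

E = γmc², E₀ = mc²
E/E₀ = γ = 1/√(1 - 0.584²) = 1.232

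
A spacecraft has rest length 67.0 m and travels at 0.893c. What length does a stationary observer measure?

Proper length L₀ = 67.0 m
γ = 1/√(1 - 0.893²) = 2.222
L = L₀/γ = 67.0/2.222 = 30.15 m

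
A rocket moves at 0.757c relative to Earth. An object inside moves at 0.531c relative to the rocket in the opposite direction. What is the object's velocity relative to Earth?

Object's velocity in rocket frame is u' = -0.531c
u = (u' + v)/(1 + u'v/c²) = (v - 0.531)/(1 - 0.531·v/c²)
Numerator: 0.757 - 0.531 = 0.226
Denominator: 1 - 0.401967 = 0.598033
u = 0.226/0.598033 = 0.3779c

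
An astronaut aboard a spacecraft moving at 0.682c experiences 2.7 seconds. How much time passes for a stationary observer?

Proper time Δt₀ = 2.7 seconds
γ = 1/√(1 - 0.682²) = 1.3673
Δt = γΔt₀ = 1.3673 × 2.7 = 3.692 seconds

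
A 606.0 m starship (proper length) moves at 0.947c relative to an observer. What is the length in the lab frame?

Proper length L₀ = 606.0 m
γ = 1/√(1 - 0.947²) = 3.113
L = L₀/γ = 606.0/3.113 = 194.7 m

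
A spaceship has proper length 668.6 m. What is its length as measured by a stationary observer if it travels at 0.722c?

Proper length L₀ = 668.6 m
γ = 1/√(1 - 0.722²) = 1.4453
L = L₀/γ = 668.6/1.4453 = 462.6 m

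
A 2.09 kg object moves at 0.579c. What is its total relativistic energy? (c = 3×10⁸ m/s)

γ = 1/√(1 - 0.579²) = 1.2265
mc² = 2.09 × (3×10⁸)² = 1.881×10¹⁷ J
E = γmc² = 1.2265 × 1.881×10¹⁷ = 2.307×10¹⁷ J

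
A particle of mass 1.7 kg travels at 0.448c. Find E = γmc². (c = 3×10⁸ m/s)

γ = 1/√(1 - 0.448²) = 1.1185
mc² = 1.7 × (3×10⁸)² = 1.530×10¹⁷ J
E = γmc² = 1.1185 × 1.530×10¹⁷ = 1.711×10¹⁷ J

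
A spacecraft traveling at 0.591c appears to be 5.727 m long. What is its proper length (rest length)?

Contracted length L = 5.727 m
γ = 1/√(1 - 0.591²) = 1.2397
L₀ = γL = 1.2397 × 5.727 = 7.100 m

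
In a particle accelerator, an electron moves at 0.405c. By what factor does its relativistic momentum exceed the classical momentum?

p_rel = γmv, p_class = mv
Ratio = γ = 1/√(1 - 0.405²)
= 1/√(0.835975) = 1.094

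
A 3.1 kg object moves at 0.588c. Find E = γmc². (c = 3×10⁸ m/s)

γ = 1/√(1 - 0.588²) = 1.2363
mc² = 3.1 × (3×10⁸)² = 2.790×10¹⁷ J
E = γmc² = 1.2363 × 2.790×10¹⁷ = 3.449×10¹⁷ J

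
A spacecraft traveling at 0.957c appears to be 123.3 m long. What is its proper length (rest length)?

Contracted length L = 123.3 m
γ = 1/√(1 - 0.957²) = 3.447
L₀ = γL = 3.447 × 123.3 = 425.0 m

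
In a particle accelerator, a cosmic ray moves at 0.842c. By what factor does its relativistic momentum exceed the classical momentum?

p_rel = γmv, p_class = mv
Ratio = γ = 1/√(1 - 0.842²)
= 1/√(0.291036) = 1.854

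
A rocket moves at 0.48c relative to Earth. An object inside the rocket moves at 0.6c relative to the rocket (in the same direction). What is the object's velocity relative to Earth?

u = (u' + v)/(1 + u'v/c²)
Numerator: 0.6 + 0.48 = 1.08
Denominator: 1 + 0.288 = 1.288
u = 1.08/1.288 = 0.8385c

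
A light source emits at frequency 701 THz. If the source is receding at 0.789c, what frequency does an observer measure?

β = v/c = 0.789
(1-β)/(1+β) = 0.211/1.789 = 0.1179
Doppler factor = √(0.1179) = 0.3434
f_obs = 701 × 0.3434 = 240.7 THz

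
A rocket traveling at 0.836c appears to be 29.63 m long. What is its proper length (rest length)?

Contracted length L = 29.63 m
γ = 1/√(1 - 0.836²) = 1.8224
L₀ = γL = 1.8224 × 29.63 = 54.00 m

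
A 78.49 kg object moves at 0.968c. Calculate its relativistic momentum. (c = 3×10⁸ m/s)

γ = 1/√(1 - 0.968²) = 3.985
v = 0.968 × 3×10⁸ = 2.904×10⁸ m/s
p = γmv = 3.985 × 78.49 × 2.904×10⁸ = 9.083×10¹⁰ kg·m/s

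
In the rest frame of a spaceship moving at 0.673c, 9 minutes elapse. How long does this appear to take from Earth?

Proper time Δt₀ = 9 minutes
γ = 1/√(1 - 0.673²) = 1.352
Δt = γΔt₀ = 1.352 × 9 = 12.17 minutes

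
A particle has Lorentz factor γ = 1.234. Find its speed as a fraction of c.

From γ = 1/√(1 - v²/c²):
1/γ² = 1/1.234² = 0.6567
v²/c² = 1 - 0.6567 = 0.3433
v/c = √(0.3433) = 0.5859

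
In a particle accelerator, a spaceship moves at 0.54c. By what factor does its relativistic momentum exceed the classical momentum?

p_rel = γmv, p_class = mv
Ratio = γ = 1/√(1 - 0.54²)
= 1/√(0.7084) = 1.188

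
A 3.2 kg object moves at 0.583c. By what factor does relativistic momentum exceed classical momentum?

p_rel = γmv, p_class = mv
Ratio = γ = 1/√(1 - 0.583²) = 1.231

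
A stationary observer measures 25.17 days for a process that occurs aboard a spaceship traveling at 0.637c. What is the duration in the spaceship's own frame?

Dilated time Δt = 25.17 days
γ = 1/√(1 - 0.637²) = 1.2972
Δt₀ = Δt/γ = 25.17/1.2972 = 19.40 days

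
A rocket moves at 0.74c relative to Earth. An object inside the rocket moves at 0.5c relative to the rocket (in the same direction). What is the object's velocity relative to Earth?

u = (u' + v)/(1 + u'v/c²)
Numerator: 0.5 + 0.74 = 1.24
Denominator: 1 + 0.37 = 1.37
u = 1.24/1.37 = 0.9051c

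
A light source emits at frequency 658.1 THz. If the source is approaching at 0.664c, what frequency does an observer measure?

β = v/c = 0.664
(1+β)/(1-β) = 1.664/0.336 = 4.9524
Doppler factor = √(4.9524) = 2.2254
f_obs = 658.1 × 2.2254 = 1465 THz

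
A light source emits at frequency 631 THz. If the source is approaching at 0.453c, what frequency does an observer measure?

β = v/c = 0.453
(1+β)/(1-β) = 1.453/0.547 = 2.6563
Doppler factor = √(2.6563) = 1.6298
f_obs = 631 × 1.6298 = 1028 THz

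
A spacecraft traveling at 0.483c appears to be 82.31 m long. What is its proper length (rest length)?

Contracted length L = 82.31 m
γ = 1/√(1 - 0.483²) = 1.142
L₀ = γL = 1.142 × 82.31 = 94.00 m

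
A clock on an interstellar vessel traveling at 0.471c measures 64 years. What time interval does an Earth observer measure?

Proper time Δt₀ = 64 years
γ = 1/√(1 - 0.471²) = 1.1336
Δt = γΔt₀ = 1.1336 × 64 = 72.55 years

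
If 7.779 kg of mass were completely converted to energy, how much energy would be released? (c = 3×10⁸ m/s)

Using E = mc²:
c² = (3×10⁸)² = 9×10¹⁶ m²/s²
E = 7.779 × 9×10¹⁶ = 7.001×10¹⁷ J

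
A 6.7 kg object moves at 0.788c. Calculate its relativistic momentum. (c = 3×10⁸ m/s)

γ = 1/√(1 - 0.788²) = 1.6242
v = 0.788 × 3×10⁸ = 2.364×10⁸ m/s
p = γmv = 1.6242 × 6.7 × 2.364×10⁸ = 2.573×10⁹ kg·m/s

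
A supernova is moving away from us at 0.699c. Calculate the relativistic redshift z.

β = 0.699
(1+β)/(1-β) = 1.699/0.301 = 5.645
√(5.645) = 2.376
z = 2.376 - 1 = 1.376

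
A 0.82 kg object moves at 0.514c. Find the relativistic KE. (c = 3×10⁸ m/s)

γ = 1/√(1 - 0.514²) = 1.1658
γ - 1 = 0.1658
KE = (γ-1)mc² = 0.1658 × 0.82 × (3×10⁸)² = 1.224×10¹⁶ J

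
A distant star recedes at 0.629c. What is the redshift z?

β = 0.629
(1+β)/(1-β) = 1.629/0.371 = 4.391
√(4.391) = 2.095
z = 2.095 - 1 = 1.095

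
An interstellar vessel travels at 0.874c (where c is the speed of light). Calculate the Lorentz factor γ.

v/c = 0.874, so (v/c)² = 0.763876
1 - (v/c)² = 0.236124
γ = 1/√(0.236124) = 2.058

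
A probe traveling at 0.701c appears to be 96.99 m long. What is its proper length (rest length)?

Contracted length L = 96.99 m
γ = 1/√(1 - 0.701²) = 1.402
L₀ = γL = 1.402 × 96.99 = 136.0 m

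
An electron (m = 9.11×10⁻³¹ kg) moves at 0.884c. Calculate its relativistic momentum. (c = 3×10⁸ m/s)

γ = 1/√(1 - 0.884²) = 2.139
v = 0.884 × 3×10⁸ = 2.652×10⁸ m/s
p = γmv = 2.139 × 9.11×10⁻³¹ × 2.652×10⁸ = 5.168×10⁻²² kg·m/s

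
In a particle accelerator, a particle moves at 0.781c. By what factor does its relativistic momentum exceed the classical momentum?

p_rel = γmv, p_class = mv
Ratio = γ = 1/√(1 - 0.781²)
= 1/√(0.390039) = 1.601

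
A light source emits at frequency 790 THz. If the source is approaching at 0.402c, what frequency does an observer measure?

β = v/c = 0.402
(1+β)/(1-β) = 1.402/0.598 = 2.3445
Doppler factor = √(2.3445) = 1.5312
f_obs = 790 × 1.5312 = 1210 THz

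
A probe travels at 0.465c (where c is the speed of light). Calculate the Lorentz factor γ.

v/c = 0.465, so (v/c)² = 0.216225
1 - (v/c)² = 0.783775
γ = 1/√(0.783775) = 1.130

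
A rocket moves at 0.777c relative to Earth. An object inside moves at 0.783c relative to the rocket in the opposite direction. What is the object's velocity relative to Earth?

Object's velocity in rocket frame is u' = -0.783c
u = (u' + v)/(1 + u'v/c²) = (v - 0.783)/(1 - 0.783·v/c²)
Numerator: 0.777 - 0.783 = -0.006
Denominator: 1 - 0.608391 = 0.391609
u = -0.006/0.391609 = -0.01532c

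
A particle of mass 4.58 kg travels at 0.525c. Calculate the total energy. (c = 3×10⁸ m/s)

γ = 1/√(1 - 0.525²) = 1.175
mc² = 4.58 × (3×10⁸)² = 4.122×10¹⁷ J
E = γmc² = 1.175 × 4.122×10¹⁷ = 4.843×10¹⁷ J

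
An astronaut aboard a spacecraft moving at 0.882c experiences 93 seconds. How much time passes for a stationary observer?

Proper time Δt₀ = 93 seconds
γ = 1/√(1 - 0.882²) = 2.122
Δt = γΔt₀ = 2.122 × 93 = 197.3 seconds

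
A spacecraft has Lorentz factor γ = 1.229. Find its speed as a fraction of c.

From γ = 1/√(1 - v²/c²):
1/γ² = 1/1.229² = 0.6621
v²/c² = 1 - 0.6621 = 0.3379
v/c = √(0.3379) = 0.5813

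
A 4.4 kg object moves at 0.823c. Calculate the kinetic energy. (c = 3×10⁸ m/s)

γ = 1/√(1 - 0.823²) = 1.7604
γ - 1 = 0.7604
KE = (γ-1)mc² = 0.7604 × 4.4 × (3×10⁸)² = 3.011×10¹⁷ J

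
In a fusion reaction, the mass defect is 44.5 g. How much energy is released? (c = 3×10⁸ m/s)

Convert mass defect: Δm = 44.5 g = 0.0445 kg
E = Δm·c² = 0.0445 × (3×10⁸)²
= 0.0445 × 9×10¹⁶ = 4.005×10¹⁵ J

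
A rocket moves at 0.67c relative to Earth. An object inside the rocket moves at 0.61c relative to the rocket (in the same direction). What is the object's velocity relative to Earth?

u = (u' + v)/(1 + u'v/c²)
Numerator: 0.61 + 0.67 = 1.28
Denominator: 1 + 0.4087 = 1.4087
u = 1.28/1.4087 = 0.9086c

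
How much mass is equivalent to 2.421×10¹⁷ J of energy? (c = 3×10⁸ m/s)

From E = mc², we get m = E/c²
c² = (3×10⁸)² = 9×10¹⁶ m²/s²
m = 2.421×10¹⁷ / 9×10¹⁶ = 2.690 kg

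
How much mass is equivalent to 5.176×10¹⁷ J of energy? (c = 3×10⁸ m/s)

From E = mc², we get m = E/c²
c² = (3×10⁸)² = 9×10¹⁶ m²/s²
m = 5.176×10¹⁷ / 9×10¹⁶ = 5.751 kg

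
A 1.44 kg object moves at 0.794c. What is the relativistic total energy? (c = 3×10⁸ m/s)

γ = 1/√(1 - 0.794²) = 1.645
mc² = 1.44 × (3×10⁸)² = 1.296×10¹⁷ J
E = γmc² = 1.645 × 1.296×10¹⁷ = 2.132×10¹⁷ J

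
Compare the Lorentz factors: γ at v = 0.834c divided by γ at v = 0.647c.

γ₁ = 1/√(1 - 0.834²) = 1.812
γ₂ = 1/√(1 - 0.647²) = 1.311
γ₁/γ₂ = 1.812/1.311 = 1.382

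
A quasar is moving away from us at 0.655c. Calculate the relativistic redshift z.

β = 0.655
(1+β)/(1-β) = 1.655/0.345 = 4.797
√(4.797) = 2.190
z = 2.190 - 1 = 1.190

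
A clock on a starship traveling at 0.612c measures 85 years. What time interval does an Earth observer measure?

Proper time Δt₀ = 85 years
γ = 1/√(1 - 0.612²) = 1.2644
Δt = γΔt₀ = 1.2644 × 85 = 107.5 years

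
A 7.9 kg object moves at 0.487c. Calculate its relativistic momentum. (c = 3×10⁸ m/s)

γ = 1/√(1 - 0.487²) = 1.1449
v = 0.487 × 3×10⁸ = 1.461×10⁸ m/s
p = γmv = 1.1449 × 7.9 × 1.461×10⁸ = 1.321×10⁹ kg·m/s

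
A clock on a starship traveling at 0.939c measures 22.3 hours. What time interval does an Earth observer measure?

Proper time Δt₀ = 22.3 hours
γ = 1/√(1 - 0.939²) = 2.9077
Δt = γΔt₀ = 2.9077 × 22.3 = 64.84 hours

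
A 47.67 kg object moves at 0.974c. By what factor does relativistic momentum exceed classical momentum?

p_rel = γmv, p_class = mv
Ratio = γ = 1/√(1 - 0.974²) = 4.414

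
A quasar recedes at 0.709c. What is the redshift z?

β = 0.709
(1+β)/(1-β) = 1.709/0.291 = 5.873
√(5.873) = 2.423
z = 2.423 - 1 = 1.423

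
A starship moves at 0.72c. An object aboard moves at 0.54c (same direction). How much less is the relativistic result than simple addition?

Classical: u' + v = 0.54 + 0.72 = 1.26c
Relativistic: u = (0.54 + 0.72)/(1 + 0.3888) = 1.26/1.3888 = 0.9073c
Difference: 1.26 - 0.9073 = 0.3527c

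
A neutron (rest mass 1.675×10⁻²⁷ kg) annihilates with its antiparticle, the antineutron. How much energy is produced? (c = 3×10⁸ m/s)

Both particles have the same rest mass, so total mass = 2m
E = 2m·c² = 2 × 1.675×10⁻²⁷ × (3×10⁸)²
= 2 × 1.675×10⁻²⁷ × 9×10¹⁶
= 3.015×10⁻¹⁰ J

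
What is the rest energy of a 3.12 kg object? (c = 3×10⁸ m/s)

c² = (3×10⁸)² = 9.000×10¹⁶ m²/s²
E₀ = mc² = 3.12 × 9.000×10¹⁶ = 2.808×10¹⁷ J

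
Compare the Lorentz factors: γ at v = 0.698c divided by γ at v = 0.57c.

γ₁ = 1/√(1 - 0.698²) = 1.396
γ₂ = 1/√(1 - 0.57²) = 1.217
γ₁/γ₂ = 1.396/1.217 = 1.147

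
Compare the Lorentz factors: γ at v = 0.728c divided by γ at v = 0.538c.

γ₁ = 1/√(1 - 0.728²) = 1.459
γ₂ = 1/√(1 - 0.538²) = 1.186
γ₁/γ₂ = 1.459/1.186 = 1.230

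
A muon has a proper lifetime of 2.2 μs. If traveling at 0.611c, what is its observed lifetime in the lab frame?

Proper lifetime τ₀ = 2.2 μs
γ = 1/√(1 - 0.611²) = 1.263
τ = γτ₀ = 1.263 × 2.2 μs = 2.779 μs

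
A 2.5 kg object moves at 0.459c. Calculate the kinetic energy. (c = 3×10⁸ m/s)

γ = 1/√(1 - 0.459²) = 1.12557
γ - 1 = 0.12557
KE = (γ-1)mc² = 0.12557 × 2.5 × (3×10⁸)² = 2.825×10¹⁶ J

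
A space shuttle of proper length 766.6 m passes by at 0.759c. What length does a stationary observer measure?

Proper length L₀ = 766.6 m
γ = 1/√(1 - 0.759²) = 1.536
L = L₀/γ = 766.6/1.536 = 499.1 m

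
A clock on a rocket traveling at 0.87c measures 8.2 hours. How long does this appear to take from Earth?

Proper time Δt₀ = 8.2 hours
γ = 1/√(1 - 0.87²) = 2.028
Δt = γΔt₀ = 2.028 × 8.2 = 16.63 hours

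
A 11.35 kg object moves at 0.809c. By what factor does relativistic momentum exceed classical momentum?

p_rel = γmv, p_class = mv
Ratio = γ = 1/√(1 - 0.809²) = 1.701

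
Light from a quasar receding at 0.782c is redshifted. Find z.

β = 0.782
(1+β)/(1-β) = 1.782/0.218 = 8.174
√(8.174) = 2.859
z = 2.859 - 1 = 1.859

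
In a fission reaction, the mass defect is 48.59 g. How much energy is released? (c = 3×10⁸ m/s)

Convert mass defect: Δm = 48.59 g = 0.04859 kg
E = Δm·c² = 0.04859 × (3×10⁸)²
= 0.04859 × 9×10¹⁶ = 4.373×10¹⁵ J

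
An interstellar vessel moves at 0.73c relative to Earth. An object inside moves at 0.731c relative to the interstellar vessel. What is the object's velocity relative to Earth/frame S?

u = (u' + v)/(1 + u'v/c²)
Numerator: 0.731 + 0.73 = 1.461
Denominator: 1 + 0.53363 = 1.53363
u = 1.461/1.53363 = 0.9526c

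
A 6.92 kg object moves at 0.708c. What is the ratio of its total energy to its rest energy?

E = γmc², E₀ = mc²
E/E₀ = γ = 1/√(1 - 0.708²) = 1.416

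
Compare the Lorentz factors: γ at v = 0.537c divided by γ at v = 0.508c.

γ₁ = 1/√(1 - 0.537²) = 1.185
γ₂ = 1/√(1 - 0.508²) = 1.161
γ₁/γ₂ = 1.185/1.161 = 1.021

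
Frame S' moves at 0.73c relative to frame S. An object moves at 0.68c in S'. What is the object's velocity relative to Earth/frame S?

u = (u' + v)/(1 + u'v/c²)
Numerator: 0.68 + 0.73 = 1.41
Denominator: 1 + 0.4964 = 1.4964
u = 1.41/1.4964 = 0.9423c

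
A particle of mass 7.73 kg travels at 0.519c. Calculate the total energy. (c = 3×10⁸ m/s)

γ = 1/√(1 - 0.519²) = 1.1699
mc² = 7.73 × (3×10⁸)² = 6.957×10¹⁷ J
E = γmc² = 1.1699 × 6.957×10¹⁷ = 8.139×10¹⁷ J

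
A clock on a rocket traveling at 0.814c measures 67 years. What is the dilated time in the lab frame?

Proper time Δt₀ = 67 years
γ = 1/√(1 - 0.814²) = 1.7216
Δt = γΔt₀ = 1.7216 × 67 = 115.3 years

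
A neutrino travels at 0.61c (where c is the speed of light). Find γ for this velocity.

v/c = 0.61, so (v/c)² = 0.3721
1 - (v/c)² = 0.6279
γ = 1/√(0.6279) = 1.262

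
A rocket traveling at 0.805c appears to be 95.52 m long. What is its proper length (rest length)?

Contracted length L = 95.52 m
γ = 1/√(1 - 0.805²) = 1.686
L₀ = γL = 1.686 × 95.52 = 161.0 m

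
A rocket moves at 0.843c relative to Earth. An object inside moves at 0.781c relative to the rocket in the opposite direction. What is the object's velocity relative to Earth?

Object's velocity in rocket frame is u' = -0.781c
u = (u' + v)/(1 + u'v/c²) = (v - 0.781)/(1 - 0.781·v/c²)
Numerator: 0.843 - 0.781 = 0.062
Denominator: 1 - 0.658383 = 0.341617
u = 0.062/0.341617 = 0.1815c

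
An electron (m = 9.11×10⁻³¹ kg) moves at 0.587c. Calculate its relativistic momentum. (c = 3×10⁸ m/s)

γ = 1/√(1 - 0.587²) = 1.2352
v = 0.587 × 3×10⁸ = 1.761×10⁸ m/s
p = γmv = 1.2352 × 9.11×10⁻³¹ × 1.761×10⁸ = 1.982×10⁻²² kg·m/s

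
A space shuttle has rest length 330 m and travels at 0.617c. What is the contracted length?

Proper length L₀ = 330 m
γ = 1/√(1 - 0.617²) = 1.2707
L = L₀/γ = 330/1.2707 = 259.7 m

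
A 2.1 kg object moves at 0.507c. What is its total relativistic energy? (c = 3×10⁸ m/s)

γ = 1/√(1 - 0.507²) = 1.1602
mc² = 2.1 × (3×10⁸)² = 1.890×10¹⁷ J
E = γmc² = 1.1602 × 1.890×10¹⁷ = 2.193×10¹⁷ J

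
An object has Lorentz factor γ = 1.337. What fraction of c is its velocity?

From γ = 1/√(1 - v²/c²):
1/γ² = 1/1.337² = 0.5594
v²/c² = 1 - 0.5594 = 0.4406
v/c = √(0.4406) = 0.6638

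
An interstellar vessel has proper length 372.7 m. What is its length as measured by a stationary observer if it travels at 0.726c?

Proper length L₀ = 372.7 m
γ = 1/√(1 - 0.726²) = 1.454
L = L₀/γ = 372.7/1.454 = 256.3 m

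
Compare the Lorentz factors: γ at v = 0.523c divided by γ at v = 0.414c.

γ₁ = 1/√(1 - 0.523²) = 1.1733
γ₂ = 1/√(1 - 0.414²) = 1.0986
γ₁/γ₂ = 1.1733/1.0986 = 1.068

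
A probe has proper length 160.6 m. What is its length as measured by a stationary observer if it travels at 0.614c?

Proper length L₀ = 160.6 m
γ = 1/√(1 - 0.614²) = 1.267
L = L₀/γ = 160.6/1.267 = 126.8 m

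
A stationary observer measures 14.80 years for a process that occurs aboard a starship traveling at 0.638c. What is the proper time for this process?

Dilated time Δt = 14.80 years
γ = 1/√(1 - 0.638²) = 1.2986
Δt₀ = Δt/γ = 14.80/1.2986 = 11.40 years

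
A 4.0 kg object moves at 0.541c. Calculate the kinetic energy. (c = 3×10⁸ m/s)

γ = 1/√(1 - 0.541²) = 1.18903
γ - 1 = 0.18903
KE = (γ-1)mc² = 0.18903 × 4.0 × (3×10⁸)² = 6.805×10¹⁶ J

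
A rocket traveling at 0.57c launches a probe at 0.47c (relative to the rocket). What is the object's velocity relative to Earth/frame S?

u = (u' + v)/(1 + u'v/c²)
Numerator: 0.47 + 0.57 = 1.04
Denominator: 1 + 0.2679 = 1.2679
u = 1.04/1.2679 = 0.8203c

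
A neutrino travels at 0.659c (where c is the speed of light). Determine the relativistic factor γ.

v/c = 0.659, so (v/c)² = 0.434281
1 - (v/c)² = 0.565719
γ = 1/√(0.565719) = 1.330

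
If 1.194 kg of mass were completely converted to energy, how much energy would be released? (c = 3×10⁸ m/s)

Using E = mc²:
c² = (3×10⁸)² = 9×10¹⁶ m²/s²
E = 1.194 × 9×10¹⁶ = 1.075×10¹⁷ J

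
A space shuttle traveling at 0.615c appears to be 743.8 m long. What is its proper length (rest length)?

Contracted length L = 743.8 m
γ = 1/√(1 - 0.615²) = 1.2682
L₀ = γL = 1.2682 × 743.8 = 943.3 m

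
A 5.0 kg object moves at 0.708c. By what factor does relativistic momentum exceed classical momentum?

p_rel = γmv, p_class = mv
Ratio = γ = 1/√(1 - 0.708²) = 1.416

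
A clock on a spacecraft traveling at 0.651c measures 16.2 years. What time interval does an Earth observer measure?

Proper time Δt₀ = 16.2 years
γ = 1/√(1 - 0.651²) = 1.317
Δt = γΔt₀ = 1.317 × 16.2 = 21.34 years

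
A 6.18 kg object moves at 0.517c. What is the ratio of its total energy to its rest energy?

E = γmc², E₀ = mc²
E/E₀ = γ = 1/√(1 - 0.517²) = 1.168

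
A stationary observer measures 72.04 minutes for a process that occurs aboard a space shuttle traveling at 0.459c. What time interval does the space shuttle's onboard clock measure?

Dilated time Δt = 72.04 minutes
γ = 1/√(1 - 0.459²) = 1.1256
Δt₀ = Δt/γ = 72.04/1.1256 = 64.00 minutes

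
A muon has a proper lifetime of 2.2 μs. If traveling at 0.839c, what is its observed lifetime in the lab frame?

Proper lifetime τ₀ = 2.2 μs
γ = 1/√(1 - 0.839²) = 1.8378
τ = γτ₀ = 1.8378 × 2.2 μs = 4.043 μs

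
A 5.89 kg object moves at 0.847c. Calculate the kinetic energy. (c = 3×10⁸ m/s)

γ = 1/√(1 - 0.847²) = 1.8811
γ - 1 = 0.8811
KE = (γ-1)mc² = 0.8811 × 5.89 × (3×10⁸)² = 4.671×10¹⁷ J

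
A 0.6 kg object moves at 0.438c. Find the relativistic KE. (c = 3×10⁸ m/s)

γ = 1/√(1 - 0.438²) = 1.112378
γ - 1 = 0.112378
KE = (γ-1)mc² = 0.112378 × 0.6 × (3×10⁸)² = 6.068×10¹⁵ J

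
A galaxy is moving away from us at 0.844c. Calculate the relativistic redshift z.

β = 0.844
(1+β)/(1-β) = 1.844/0.156 = 11.82
√(11.82) = 3.438
z = 3.438 - 1 = 2.438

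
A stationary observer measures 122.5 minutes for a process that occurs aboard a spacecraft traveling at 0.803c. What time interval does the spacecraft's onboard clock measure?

Dilated time Δt = 122.5 minutes
γ = 1/√(1 - 0.803²) = 1.6779
Δt₀ = Δt/γ = 122.5/1.6779 = 73.01 minutes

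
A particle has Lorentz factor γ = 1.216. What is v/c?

From γ = 1/√(1 - v²/c²):
1/γ² = 1/1.216² = 0.67629
v²/c² = 1 - 0.67629 = 0.32371
v/c = √(0.32371) = 0.5690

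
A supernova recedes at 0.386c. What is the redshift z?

β = 0.386
(1+β)/(1-β) = 1.386/0.614 = 2.2573
√(2.2573) = 1.5024
z = 1.5024 - 1 = 0.5024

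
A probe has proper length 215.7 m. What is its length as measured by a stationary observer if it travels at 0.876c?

Proper length L₀ = 215.7 m
γ = 1/√(1 - 0.876²) = 2.0734
L = L₀/γ = 215.7/2.0734 = 104.0 m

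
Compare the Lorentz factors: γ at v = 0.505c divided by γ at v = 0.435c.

γ₁ = 1/√(1 - 0.505²) = 1.159
γ₂ = 1/√(1 - 0.435²) = 1.111
γ₁/γ₂ = 1.159/1.111 = 1.043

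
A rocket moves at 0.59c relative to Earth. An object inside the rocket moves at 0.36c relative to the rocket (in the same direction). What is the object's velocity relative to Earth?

u = (u' + v)/(1 + u'v/c²)
Numerator: 0.36 + 0.59 = 0.95
Denominator: 1 + 0.2124 = 1.2124
u = 0.95/1.2124 = 0.7836c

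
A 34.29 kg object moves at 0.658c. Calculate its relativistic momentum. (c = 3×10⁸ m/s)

γ = 1/√(1 - 0.658²) = 1.328
v = 0.658 × 3×10⁸ = 1.974×10⁸ m/s
p = γmv = 1.328 × 34.29 × 1.974×10⁸ = 8.989×10⁹ kg·m/s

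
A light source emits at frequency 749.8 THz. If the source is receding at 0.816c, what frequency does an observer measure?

β = v/c = 0.816
(1-β)/(1+β) = 0.184/1.816 = 0.1013
Doppler factor = √(0.1013) = 0.3183
f_obs = 749.8 × 0.3183 = 238.7 THz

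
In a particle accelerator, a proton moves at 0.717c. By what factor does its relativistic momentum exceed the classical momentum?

p_rel = γmv, p_class = mv
Ratio = γ = 1/√(1 - 0.717²)
= 1/√(0.485911) = 1.435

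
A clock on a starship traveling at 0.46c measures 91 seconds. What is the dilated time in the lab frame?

Proper time Δt₀ = 91 seconds
γ = 1/√(1 - 0.46²) = 1.126
Δt = γΔt₀ = 1.126 × 91 = 102.5 seconds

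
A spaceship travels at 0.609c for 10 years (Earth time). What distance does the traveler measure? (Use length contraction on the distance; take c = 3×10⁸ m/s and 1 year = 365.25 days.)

Earth distance: d = v × t = 0.609c × 10 yr = 5.766×10¹⁶ m
γ = 1.261
d' = d/γ = 5.766×10¹⁶/1.261 = 4.573×10¹⁶ m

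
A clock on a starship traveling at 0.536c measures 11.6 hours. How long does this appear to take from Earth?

Proper time Δt₀ = 11.6 hours
γ = 1/√(1 - 0.536²) = 1.1845
Δt = γΔt₀ = 1.1845 × 11.6 = 13.74 hours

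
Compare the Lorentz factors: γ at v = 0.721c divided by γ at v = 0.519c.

γ₁ = 1/√(1 - 0.721²) = 1.4431
γ₂ = 1/√(1 - 0.519²) = 1.1699
γ₁/γ₂ = 1.4431/1.1699 = 1.234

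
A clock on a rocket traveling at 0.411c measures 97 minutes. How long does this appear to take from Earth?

Proper time Δt₀ = 97 minutes
γ = 1/√(1 - 0.411²) = 1.097
Δt = γΔt₀ = 1.097 × 97 = 106.4 minutes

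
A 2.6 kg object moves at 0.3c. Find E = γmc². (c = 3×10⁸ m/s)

γ = 1/√(1 - 0.3²) = 1.0483
mc² = 2.6 × (3×10⁸)² = 2.340×10¹⁷ J
E = γmc² = 1.0483 × 2.340×10¹⁷ = 2.453×10¹⁷ J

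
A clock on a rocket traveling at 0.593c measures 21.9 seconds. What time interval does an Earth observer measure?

Proper time Δt₀ = 21.9 seconds
γ = 1/√(1 - 0.593²) = 1.242
Δt = γΔt₀ = 1.242 × 21.9 = 27.20 seconds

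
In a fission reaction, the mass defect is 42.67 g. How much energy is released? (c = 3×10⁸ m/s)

Convert mass defect: Δm = 42.67 g = 0.04267 kg
E = Δm·c² = 0.04267 × (3×10⁸)²
= 0.04267 × 9×10¹⁶ = 3.840×10¹⁵ J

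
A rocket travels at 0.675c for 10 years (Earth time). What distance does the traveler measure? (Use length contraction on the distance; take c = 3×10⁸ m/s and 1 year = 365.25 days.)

Earth distance: d = v × t = 0.675c × 10 yr = 6.3904×10¹⁶ m
γ = 1.3553
d' = d/γ = 6.3904×10¹⁶/1.3553 = 4.715×10¹⁶ m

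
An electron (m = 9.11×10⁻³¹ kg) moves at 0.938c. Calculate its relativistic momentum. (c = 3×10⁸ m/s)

γ = 1/√(1 - 0.938²) = 2.885
v = 0.938 × 3×10⁸ = 2.814×10⁸ m/s
p = γmv = 2.885 × 9.11×10⁻³¹ × 2.814×10⁸ = 7.396×10⁻²² kg·m/s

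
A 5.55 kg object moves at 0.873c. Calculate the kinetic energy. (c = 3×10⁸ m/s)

γ = 1/√(1 - 0.873²) = 2.0504
γ - 1 = 1.0504
KE = (γ-1)mc² = 1.0504 × 5.55 × (3×10⁸)² = 5.247×10¹⁷ J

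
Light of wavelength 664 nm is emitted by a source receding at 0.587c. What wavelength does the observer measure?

β = 0.587
Wavelength Doppler factor = √(1.587/0.413) = √(3.8426) = 1.9603
λ_obs = 664 × 1.9603 = 1302 nm (redshift)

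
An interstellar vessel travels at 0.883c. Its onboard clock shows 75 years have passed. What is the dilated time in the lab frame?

Proper time Δt₀ = 75 years
γ = 1/√(1 - 0.883²) = 2.131
Δt = γΔt₀ = 2.131 × 75 = 159.8 years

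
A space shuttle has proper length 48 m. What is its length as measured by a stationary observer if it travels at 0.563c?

Proper length L₀ = 48 m
γ = 1/√(1 - 0.563²) = 1.210
L = L₀/γ = 48/1.210 = 39.67 m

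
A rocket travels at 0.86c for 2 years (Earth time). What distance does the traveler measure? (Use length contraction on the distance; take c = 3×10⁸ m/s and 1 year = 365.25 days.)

Earth distance: d = v × t = 0.86c × 2 yr = 1.6284×10¹⁶ m
γ = 1.9597
d' = d/γ = 1.6284×10¹⁶/1.9597 = 8.309×10¹⁵ m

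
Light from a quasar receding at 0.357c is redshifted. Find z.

β = 0.357
(1+β)/(1-β) = 1.357/0.643 = 2.1104
√(2.1104) = 1.4527
z = 1.4527 - 1 = 0.4527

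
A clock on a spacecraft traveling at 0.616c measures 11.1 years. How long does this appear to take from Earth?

Proper time Δt₀ = 11.1 years
γ = 1/√(1 - 0.616²) = 1.269
Δt = γΔt₀ = 1.269 × 11.1 = 14.09 years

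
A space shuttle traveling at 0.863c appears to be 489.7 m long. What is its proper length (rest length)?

Contracted length L = 489.7 m
γ = 1/√(1 - 0.863²) = 1.9794
L₀ = γL = 1.9794 × 489.7 = 969.3 m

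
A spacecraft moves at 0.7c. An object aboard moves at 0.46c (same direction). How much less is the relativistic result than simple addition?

Classical: u' + v = 0.46 + 0.7 = 1.16c
Relativistic: u = (0.46 + 0.7)/(1 + 0.322) = 1.16/1.322 = 0.8775c
Difference: 1.16 - 0.8775 = 0.2825c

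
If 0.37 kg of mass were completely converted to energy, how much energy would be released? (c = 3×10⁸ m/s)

Using E = mc²:
c² = (3×10⁸)² = 9×10¹⁶ m²/s²
E = 0.37 × 9×10¹⁶ = 3.330×10¹⁶ J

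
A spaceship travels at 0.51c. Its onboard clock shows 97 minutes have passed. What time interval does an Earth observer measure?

Proper time Δt₀ = 97 minutes
γ = 1/√(1 - 0.51²) = 1.163
Δt = γΔt₀ = 1.163 × 97 = 112.8 minutes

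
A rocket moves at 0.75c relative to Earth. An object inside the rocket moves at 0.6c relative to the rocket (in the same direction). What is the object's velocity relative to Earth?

u = (u' + v)/(1 + u'v/c²)
Numerator: 0.6 + 0.75 = 1.35
Denominator: 1 + 0.45 = 1.45
u = 1.35/1.45 = 0.9310c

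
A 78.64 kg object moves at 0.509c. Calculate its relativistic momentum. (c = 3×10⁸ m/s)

γ = 1/√(1 - 0.509²) = 1.162
v = 0.509 × 3×10⁸ = 1.527×10⁸ m/s
p = γmv = 1.162 × 78.64 × 1.527×10⁸ = 1.395×10¹⁰ kg·m/s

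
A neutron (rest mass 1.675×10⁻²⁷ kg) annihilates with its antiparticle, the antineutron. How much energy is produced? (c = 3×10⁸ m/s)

Both particles have the same rest mass, so total mass = 2m
E = 2m·c² = 2 × 1.675×10⁻²⁷ × (3×10⁸)²
= 2 × 1.675×10⁻²⁷ × 9×10¹⁶
= 3.015×10⁻¹⁰ J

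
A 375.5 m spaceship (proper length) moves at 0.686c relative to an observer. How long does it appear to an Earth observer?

Proper length L₀ = 375.5 m
γ = 1/√(1 - 0.686²) = 1.3744
L = L₀/γ = 375.5/1.3744 = 273.2 m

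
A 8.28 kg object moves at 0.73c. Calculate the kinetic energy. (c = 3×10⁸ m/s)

γ = 1/√(1 - 0.73²) = 1.4632
γ - 1 = 0.4632
KE = (γ-1)mc² = 0.4632 × 8.28 × (3×10⁸)² = 3.452×10¹⁷ J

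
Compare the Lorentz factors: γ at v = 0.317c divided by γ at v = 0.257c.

γ₁ = 1/√(1 - 0.317²) = 1.0544
γ₂ = 1/√(1 - 0.257²) = 1.0348
γ₁/γ₂ = 1.0544/1.0348 = 1.019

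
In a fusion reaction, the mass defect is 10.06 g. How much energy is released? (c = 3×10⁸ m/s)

Convert mass defect: Δm = 10.06 g = 0.01006 kg
E = Δm·c² = 0.01006 × (3×10⁸)²
= 0.01006 × 9×10¹⁶ = 9.054×10¹⁴ J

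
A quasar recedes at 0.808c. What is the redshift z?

β = 0.808
(1+β)/(1-β) = 1.808/0.192 = 9.417
√(9.417) = 3.069
z = 3.069 - 1 = 2.069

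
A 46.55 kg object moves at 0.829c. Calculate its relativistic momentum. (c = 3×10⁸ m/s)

γ = 1/√(1 - 0.829²) = 1.788
v = 0.829 × 3×10⁸ = 2.487×10⁸ m/s
p = γmv = 1.788 × 46.55 × 2.487×10⁸ = 2.070×10¹⁰ kg·m/s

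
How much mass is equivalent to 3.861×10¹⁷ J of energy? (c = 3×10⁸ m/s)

From E = mc², we get m = E/c²
c² = (3×10⁸)² = 9×10¹⁶ m²/s²
m = 3.861×10¹⁷ / 9×10¹⁶ = 4.290 kg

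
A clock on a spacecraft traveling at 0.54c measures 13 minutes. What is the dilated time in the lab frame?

Proper time Δt₀ = 13 minutes
γ = 1/√(1 - 0.54²) = 1.1881
Δt = γΔt₀ = 1.1881 × 13 = 15.45 minutes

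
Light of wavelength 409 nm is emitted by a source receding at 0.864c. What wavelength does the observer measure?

β = 0.864
Wavelength Doppler factor = √(1.864/0.136) = √(13.706) = 3.702
λ_obs = 409 × 3.702 = 1514 nm (redshift)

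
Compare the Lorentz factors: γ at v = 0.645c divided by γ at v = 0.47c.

γ₁ = 1/√(1 - 0.645²) = 1.309
γ₂ = 1/√(1 - 0.47²) = 1.133
γ₁/γ₂ = 1.309/1.133 = 1.155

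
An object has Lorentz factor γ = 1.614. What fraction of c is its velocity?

From γ = 1/√(1 - v²/c²):
1/γ² = 1/1.614² = 0.3839
v²/c² = 1 - 0.3839 = 0.6161
v/c = √(0.6161) = 0.7849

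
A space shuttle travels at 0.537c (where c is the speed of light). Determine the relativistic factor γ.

v/c = 0.537, so (v/c)² = 0.288369
1 - (v/c)² = 0.711631
γ = 1/√(0.711631) = 1.185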